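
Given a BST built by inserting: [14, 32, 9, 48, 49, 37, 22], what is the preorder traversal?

Tree insertion order: [14, 32, 9, 48, 49, 37, 22]
Tree (level-order array): [14, 9, 32, None, None, 22, 48, None, None, 37, 49]
Preorder traversal: [14, 9, 32, 22, 48, 37, 49]


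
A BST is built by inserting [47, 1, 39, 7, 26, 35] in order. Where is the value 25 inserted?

Starting tree (level order): [47, 1, None, None, 39, 7, None, None, 26, None, 35]
Insertion path: 47 -> 1 -> 39 -> 7 -> 26
Result: insert 25 as left child of 26
Final tree (level order): [47, 1, None, None, 39, 7, None, None, 26, 25, 35]


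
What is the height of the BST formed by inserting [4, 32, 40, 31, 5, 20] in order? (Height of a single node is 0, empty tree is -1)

Insertion order: [4, 32, 40, 31, 5, 20]
Tree (level-order array): [4, None, 32, 31, 40, 5, None, None, None, None, 20]
Compute height bottom-up (empty subtree = -1):
  height(20) = 1 + max(-1, -1) = 0
  height(5) = 1 + max(-1, 0) = 1
  height(31) = 1 + max(1, -1) = 2
  height(40) = 1 + max(-1, -1) = 0
  height(32) = 1 + max(2, 0) = 3
  height(4) = 1 + max(-1, 3) = 4
Height = 4


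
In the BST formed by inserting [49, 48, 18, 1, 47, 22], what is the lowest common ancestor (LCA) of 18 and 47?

Tree insertion order: [49, 48, 18, 1, 47, 22]
Tree (level-order array): [49, 48, None, 18, None, 1, 47, None, None, 22]
In a BST, the LCA of p=18, q=47 is the first node v on the
root-to-leaf path with p <= v <= q (go left if both < v, right if both > v).
Walk from root:
  at 49: both 18 and 47 < 49, go left
  at 48: both 18 and 47 < 48, go left
  at 18: 18 <= 18 <= 47, this is the LCA
LCA = 18


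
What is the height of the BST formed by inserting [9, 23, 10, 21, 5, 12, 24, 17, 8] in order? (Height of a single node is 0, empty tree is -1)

Insertion order: [9, 23, 10, 21, 5, 12, 24, 17, 8]
Tree (level-order array): [9, 5, 23, None, 8, 10, 24, None, None, None, 21, None, None, 12, None, None, 17]
Compute height bottom-up (empty subtree = -1):
  height(8) = 1 + max(-1, -1) = 0
  height(5) = 1 + max(-1, 0) = 1
  height(17) = 1 + max(-1, -1) = 0
  height(12) = 1 + max(-1, 0) = 1
  height(21) = 1 + max(1, -1) = 2
  height(10) = 1 + max(-1, 2) = 3
  height(24) = 1 + max(-1, -1) = 0
  height(23) = 1 + max(3, 0) = 4
  height(9) = 1 + max(1, 4) = 5
Height = 5


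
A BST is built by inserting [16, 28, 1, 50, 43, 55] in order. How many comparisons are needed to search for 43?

Search path for 43: 16 -> 28 -> 50 -> 43
Found: True
Comparisons: 4


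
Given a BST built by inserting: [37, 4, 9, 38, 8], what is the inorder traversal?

Tree insertion order: [37, 4, 9, 38, 8]
Tree (level-order array): [37, 4, 38, None, 9, None, None, 8]
Inorder traversal: [4, 8, 9, 37, 38]


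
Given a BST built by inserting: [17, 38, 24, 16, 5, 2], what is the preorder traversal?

Tree insertion order: [17, 38, 24, 16, 5, 2]
Tree (level-order array): [17, 16, 38, 5, None, 24, None, 2]
Preorder traversal: [17, 16, 5, 2, 38, 24]


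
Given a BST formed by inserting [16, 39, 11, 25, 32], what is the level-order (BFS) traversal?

Tree insertion order: [16, 39, 11, 25, 32]
Tree (level-order array): [16, 11, 39, None, None, 25, None, None, 32]
BFS from the root, enqueuing left then right child of each popped node:
  queue [16] -> pop 16, enqueue [11, 39], visited so far: [16]
  queue [11, 39] -> pop 11, enqueue [none], visited so far: [16, 11]
  queue [39] -> pop 39, enqueue [25], visited so far: [16, 11, 39]
  queue [25] -> pop 25, enqueue [32], visited so far: [16, 11, 39, 25]
  queue [32] -> pop 32, enqueue [none], visited so far: [16, 11, 39, 25, 32]
Result: [16, 11, 39, 25, 32]


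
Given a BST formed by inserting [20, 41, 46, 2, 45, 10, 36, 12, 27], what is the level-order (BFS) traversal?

Tree insertion order: [20, 41, 46, 2, 45, 10, 36, 12, 27]
Tree (level-order array): [20, 2, 41, None, 10, 36, 46, None, 12, 27, None, 45]
BFS from the root, enqueuing left then right child of each popped node:
  queue [20] -> pop 20, enqueue [2, 41], visited so far: [20]
  queue [2, 41] -> pop 2, enqueue [10], visited so far: [20, 2]
  queue [41, 10] -> pop 41, enqueue [36, 46], visited so far: [20, 2, 41]
  queue [10, 36, 46] -> pop 10, enqueue [12], visited so far: [20, 2, 41, 10]
  queue [36, 46, 12] -> pop 36, enqueue [27], visited so far: [20, 2, 41, 10, 36]
  queue [46, 12, 27] -> pop 46, enqueue [45], visited so far: [20, 2, 41, 10, 36, 46]
  queue [12, 27, 45] -> pop 12, enqueue [none], visited so far: [20, 2, 41, 10, 36, 46, 12]
  queue [27, 45] -> pop 27, enqueue [none], visited so far: [20, 2, 41, 10, 36, 46, 12, 27]
  queue [45] -> pop 45, enqueue [none], visited so far: [20, 2, 41, 10, 36, 46, 12, 27, 45]
Result: [20, 2, 41, 10, 36, 46, 12, 27, 45]


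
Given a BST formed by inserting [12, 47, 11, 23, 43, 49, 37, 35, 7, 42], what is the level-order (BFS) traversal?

Tree insertion order: [12, 47, 11, 23, 43, 49, 37, 35, 7, 42]
Tree (level-order array): [12, 11, 47, 7, None, 23, 49, None, None, None, 43, None, None, 37, None, 35, 42]
BFS from the root, enqueuing left then right child of each popped node:
  queue [12] -> pop 12, enqueue [11, 47], visited so far: [12]
  queue [11, 47] -> pop 11, enqueue [7], visited so far: [12, 11]
  queue [47, 7] -> pop 47, enqueue [23, 49], visited so far: [12, 11, 47]
  queue [7, 23, 49] -> pop 7, enqueue [none], visited so far: [12, 11, 47, 7]
  queue [23, 49] -> pop 23, enqueue [43], visited so far: [12, 11, 47, 7, 23]
  queue [49, 43] -> pop 49, enqueue [none], visited so far: [12, 11, 47, 7, 23, 49]
  queue [43] -> pop 43, enqueue [37], visited so far: [12, 11, 47, 7, 23, 49, 43]
  queue [37] -> pop 37, enqueue [35, 42], visited so far: [12, 11, 47, 7, 23, 49, 43, 37]
  queue [35, 42] -> pop 35, enqueue [none], visited so far: [12, 11, 47, 7, 23, 49, 43, 37, 35]
  queue [42] -> pop 42, enqueue [none], visited so far: [12, 11, 47, 7, 23, 49, 43, 37, 35, 42]
Result: [12, 11, 47, 7, 23, 49, 43, 37, 35, 42]


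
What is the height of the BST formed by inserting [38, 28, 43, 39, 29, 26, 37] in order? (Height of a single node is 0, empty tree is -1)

Insertion order: [38, 28, 43, 39, 29, 26, 37]
Tree (level-order array): [38, 28, 43, 26, 29, 39, None, None, None, None, 37]
Compute height bottom-up (empty subtree = -1):
  height(26) = 1 + max(-1, -1) = 0
  height(37) = 1 + max(-1, -1) = 0
  height(29) = 1 + max(-1, 0) = 1
  height(28) = 1 + max(0, 1) = 2
  height(39) = 1 + max(-1, -1) = 0
  height(43) = 1 + max(0, -1) = 1
  height(38) = 1 + max(2, 1) = 3
Height = 3


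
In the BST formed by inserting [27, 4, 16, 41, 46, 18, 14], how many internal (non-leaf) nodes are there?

Tree built from: [27, 4, 16, 41, 46, 18, 14]
Tree (level-order array): [27, 4, 41, None, 16, None, 46, 14, 18]
Rule: An internal node has at least one child.
Per-node child counts:
  node 27: 2 child(ren)
  node 4: 1 child(ren)
  node 16: 2 child(ren)
  node 14: 0 child(ren)
  node 18: 0 child(ren)
  node 41: 1 child(ren)
  node 46: 0 child(ren)
Matching nodes: [27, 4, 16, 41]
Count of internal (non-leaf) nodes: 4


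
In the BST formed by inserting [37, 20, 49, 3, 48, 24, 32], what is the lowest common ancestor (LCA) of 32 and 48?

Tree insertion order: [37, 20, 49, 3, 48, 24, 32]
Tree (level-order array): [37, 20, 49, 3, 24, 48, None, None, None, None, 32]
In a BST, the LCA of p=32, q=48 is the first node v on the
root-to-leaf path with p <= v <= q (go left if both < v, right if both > v).
Walk from root:
  at 37: 32 <= 37 <= 48, this is the LCA
LCA = 37


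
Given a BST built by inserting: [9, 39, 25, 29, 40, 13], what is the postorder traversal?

Tree insertion order: [9, 39, 25, 29, 40, 13]
Tree (level-order array): [9, None, 39, 25, 40, 13, 29]
Postorder traversal: [13, 29, 25, 40, 39, 9]


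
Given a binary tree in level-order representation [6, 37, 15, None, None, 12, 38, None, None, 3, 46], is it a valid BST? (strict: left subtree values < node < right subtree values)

Level-order array: [6, 37, 15, None, None, 12, 38, None, None, 3, 46]
Validate using subtree bounds (lo, hi): at each node, require lo < value < hi,
then recurse left with hi=value and right with lo=value.
Preorder trace (stopping at first violation):
  at node 6 with bounds (-inf, +inf): OK
  at node 37 with bounds (-inf, 6): VIOLATION
Node 37 violates its bound: not (-inf < 37 < 6).
Result: Not a valid BST


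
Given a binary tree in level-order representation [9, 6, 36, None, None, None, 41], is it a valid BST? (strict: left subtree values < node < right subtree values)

Level-order array: [9, 6, 36, None, None, None, 41]
Validate using subtree bounds (lo, hi): at each node, require lo < value < hi,
then recurse left with hi=value and right with lo=value.
Preorder trace (stopping at first violation):
  at node 9 with bounds (-inf, +inf): OK
  at node 6 with bounds (-inf, 9): OK
  at node 36 with bounds (9, +inf): OK
  at node 41 with bounds (36, +inf): OK
No violation found at any node.
Result: Valid BST


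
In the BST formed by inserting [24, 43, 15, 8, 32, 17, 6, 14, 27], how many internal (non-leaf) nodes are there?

Tree built from: [24, 43, 15, 8, 32, 17, 6, 14, 27]
Tree (level-order array): [24, 15, 43, 8, 17, 32, None, 6, 14, None, None, 27]
Rule: An internal node has at least one child.
Per-node child counts:
  node 24: 2 child(ren)
  node 15: 2 child(ren)
  node 8: 2 child(ren)
  node 6: 0 child(ren)
  node 14: 0 child(ren)
  node 17: 0 child(ren)
  node 43: 1 child(ren)
  node 32: 1 child(ren)
  node 27: 0 child(ren)
Matching nodes: [24, 15, 8, 43, 32]
Count of internal (non-leaf) nodes: 5


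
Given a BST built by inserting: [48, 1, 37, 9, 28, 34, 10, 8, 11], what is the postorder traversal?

Tree insertion order: [48, 1, 37, 9, 28, 34, 10, 8, 11]
Tree (level-order array): [48, 1, None, None, 37, 9, None, 8, 28, None, None, 10, 34, None, 11]
Postorder traversal: [8, 11, 10, 34, 28, 9, 37, 1, 48]


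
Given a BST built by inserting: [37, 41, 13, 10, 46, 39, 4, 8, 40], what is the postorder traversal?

Tree insertion order: [37, 41, 13, 10, 46, 39, 4, 8, 40]
Tree (level-order array): [37, 13, 41, 10, None, 39, 46, 4, None, None, 40, None, None, None, 8]
Postorder traversal: [8, 4, 10, 13, 40, 39, 46, 41, 37]


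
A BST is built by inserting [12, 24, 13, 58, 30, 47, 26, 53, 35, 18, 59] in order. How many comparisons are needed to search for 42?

Search path for 42: 12 -> 24 -> 58 -> 30 -> 47 -> 35
Found: False
Comparisons: 6


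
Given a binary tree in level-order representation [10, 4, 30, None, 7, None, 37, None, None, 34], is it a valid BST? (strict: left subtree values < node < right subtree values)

Level-order array: [10, 4, 30, None, 7, None, 37, None, None, 34]
Validate using subtree bounds (lo, hi): at each node, require lo < value < hi,
then recurse left with hi=value and right with lo=value.
Preorder trace (stopping at first violation):
  at node 10 with bounds (-inf, +inf): OK
  at node 4 with bounds (-inf, 10): OK
  at node 7 with bounds (4, 10): OK
  at node 30 with bounds (10, +inf): OK
  at node 37 with bounds (30, +inf): OK
  at node 34 with bounds (30, 37): OK
No violation found at any node.
Result: Valid BST


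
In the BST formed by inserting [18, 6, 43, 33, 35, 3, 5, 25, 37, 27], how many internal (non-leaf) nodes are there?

Tree built from: [18, 6, 43, 33, 35, 3, 5, 25, 37, 27]
Tree (level-order array): [18, 6, 43, 3, None, 33, None, None, 5, 25, 35, None, None, None, 27, None, 37]
Rule: An internal node has at least one child.
Per-node child counts:
  node 18: 2 child(ren)
  node 6: 1 child(ren)
  node 3: 1 child(ren)
  node 5: 0 child(ren)
  node 43: 1 child(ren)
  node 33: 2 child(ren)
  node 25: 1 child(ren)
  node 27: 0 child(ren)
  node 35: 1 child(ren)
  node 37: 0 child(ren)
Matching nodes: [18, 6, 3, 43, 33, 25, 35]
Count of internal (non-leaf) nodes: 7


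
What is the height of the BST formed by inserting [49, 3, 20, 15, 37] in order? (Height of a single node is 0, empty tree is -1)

Insertion order: [49, 3, 20, 15, 37]
Tree (level-order array): [49, 3, None, None, 20, 15, 37]
Compute height bottom-up (empty subtree = -1):
  height(15) = 1 + max(-1, -1) = 0
  height(37) = 1 + max(-1, -1) = 0
  height(20) = 1 + max(0, 0) = 1
  height(3) = 1 + max(-1, 1) = 2
  height(49) = 1 + max(2, -1) = 3
Height = 3


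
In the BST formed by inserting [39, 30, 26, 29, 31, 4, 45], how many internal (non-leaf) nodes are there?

Tree built from: [39, 30, 26, 29, 31, 4, 45]
Tree (level-order array): [39, 30, 45, 26, 31, None, None, 4, 29]
Rule: An internal node has at least one child.
Per-node child counts:
  node 39: 2 child(ren)
  node 30: 2 child(ren)
  node 26: 2 child(ren)
  node 4: 0 child(ren)
  node 29: 0 child(ren)
  node 31: 0 child(ren)
  node 45: 0 child(ren)
Matching nodes: [39, 30, 26]
Count of internal (non-leaf) nodes: 3


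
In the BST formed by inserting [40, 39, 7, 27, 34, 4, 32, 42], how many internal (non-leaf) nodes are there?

Tree built from: [40, 39, 7, 27, 34, 4, 32, 42]
Tree (level-order array): [40, 39, 42, 7, None, None, None, 4, 27, None, None, None, 34, 32]
Rule: An internal node has at least one child.
Per-node child counts:
  node 40: 2 child(ren)
  node 39: 1 child(ren)
  node 7: 2 child(ren)
  node 4: 0 child(ren)
  node 27: 1 child(ren)
  node 34: 1 child(ren)
  node 32: 0 child(ren)
  node 42: 0 child(ren)
Matching nodes: [40, 39, 7, 27, 34]
Count of internal (non-leaf) nodes: 5


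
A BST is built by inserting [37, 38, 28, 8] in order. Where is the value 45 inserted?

Starting tree (level order): [37, 28, 38, 8]
Insertion path: 37 -> 38
Result: insert 45 as right child of 38
Final tree (level order): [37, 28, 38, 8, None, None, 45]


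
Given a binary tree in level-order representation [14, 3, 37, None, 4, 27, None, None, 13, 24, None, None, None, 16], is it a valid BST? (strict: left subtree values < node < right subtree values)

Level-order array: [14, 3, 37, None, 4, 27, None, None, 13, 24, None, None, None, 16]
Validate using subtree bounds (lo, hi): at each node, require lo < value < hi,
then recurse left with hi=value and right with lo=value.
Preorder trace (stopping at first violation):
  at node 14 with bounds (-inf, +inf): OK
  at node 3 with bounds (-inf, 14): OK
  at node 4 with bounds (3, 14): OK
  at node 13 with bounds (4, 14): OK
  at node 37 with bounds (14, +inf): OK
  at node 27 with bounds (14, 37): OK
  at node 24 with bounds (14, 27): OK
  at node 16 with bounds (14, 24): OK
No violation found at any node.
Result: Valid BST


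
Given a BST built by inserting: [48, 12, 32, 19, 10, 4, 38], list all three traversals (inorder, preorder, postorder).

Tree insertion order: [48, 12, 32, 19, 10, 4, 38]
Tree (level-order array): [48, 12, None, 10, 32, 4, None, 19, 38]
Inorder (L, root, R): [4, 10, 12, 19, 32, 38, 48]
Preorder (root, L, R): [48, 12, 10, 4, 32, 19, 38]
Postorder (L, R, root): [4, 10, 19, 38, 32, 12, 48]


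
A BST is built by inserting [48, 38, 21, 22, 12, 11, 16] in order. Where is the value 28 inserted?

Starting tree (level order): [48, 38, None, 21, None, 12, 22, 11, 16]
Insertion path: 48 -> 38 -> 21 -> 22
Result: insert 28 as right child of 22
Final tree (level order): [48, 38, None, 21, None, 12, 22, 11, 16, None, 28]


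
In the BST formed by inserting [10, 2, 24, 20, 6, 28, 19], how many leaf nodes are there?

Tree built from: [10, 2, 24, 20, 6, 28, 19]
Tree (level-order array): [10, 2, 24, None, 6, 20, 28, None, None, 19]
Rule: A leaf has 0 children.
Per-node child counts:
  node 10: 2 child(ren)
  node 2: 1 child(ren)
  node 6: 0 child(ren)
  node 24: 2 child(ren)
  node 20: 1 child(ren)
  node 19: 0 child(ren)
  node 28: 0 child(ren)
Matching nodes: [6, 19, 28]
Count of leaf nodes: 3


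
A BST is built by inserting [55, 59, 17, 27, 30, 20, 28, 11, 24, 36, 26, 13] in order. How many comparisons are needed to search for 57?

Search path for 57: 55 -> 59
Found: False
Comparisons: 2


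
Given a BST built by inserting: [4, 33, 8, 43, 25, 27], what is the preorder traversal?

Tree insertion order: [4, 33, 8, 43, 25, 27]
Tree (level-order array): [4, None, 33, 8, 43, None, 25, None, None, None, 27]
Preorder traversal: [4, 33, 8, 25, 27, 43]


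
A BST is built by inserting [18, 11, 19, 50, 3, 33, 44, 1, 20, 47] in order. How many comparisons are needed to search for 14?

Search path for 14: 18 -> 11
Found: False
Comparisons: 2


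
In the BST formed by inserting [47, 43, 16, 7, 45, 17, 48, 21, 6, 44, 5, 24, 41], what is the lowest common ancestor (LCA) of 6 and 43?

Tree insertion order: [47, 43, 16, 7, 45, 17, 48, 21, 6, 44, 5, 24, 41]
Tree (level-order array): [47, 43, 48, 16, 45, None, None, 7, 17, 44, None, 6, None, None, 21, None, None, 5, None, None, 24, None, None, None, 41]
In a BST, the LCA of p=6, q=43 is the first node v on the
root-to-leaf path with p <= v <= q (go left if both < v, right if both > v).
Walk from root:
  at 47: both 6 and 43 < 47, go left
  at 43: 6 <= 43 <= 43, this is the LCA
LCA = 43


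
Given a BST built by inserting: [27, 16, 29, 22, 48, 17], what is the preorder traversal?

Tree insertion order: [27, 16, 29, 22, 48, 17]
Tree (level-order array): [27, 16, 29, None, 22, None, 48, 17]
Preorder traversal: [27, 16, 22, 17, 29, 48]


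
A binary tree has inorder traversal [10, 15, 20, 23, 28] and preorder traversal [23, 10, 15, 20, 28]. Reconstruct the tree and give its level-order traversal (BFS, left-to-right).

Inorder:  [10, 15, 20, 23, 28]
Preorder: [23, 10, 15, 20, 28]
Algorithm: preorder visits root first, so consume preorder in order;
for each root, split the current inorder slice at that value into
left-subtree inorder and right-subtree inorder, then recurse.
Recursive splits:
  root=23; inorder splits into left=[10, 15, 20], right=[28]
  root=10; inorder splits into left=[], right=[15, 20]
  root=15; inorder splits into left=[], right=[20]
  root=20; inorder splits into left=[], right=[]
  root=28; inorder splits into left=[], right=[]
Reconstructed level-order: [23, 10, 28, 15, 20]


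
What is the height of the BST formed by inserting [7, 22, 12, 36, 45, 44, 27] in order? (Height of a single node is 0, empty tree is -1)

Insertion order: [7, 22, 12, 36, 45, 44, 27]
Tree (level-order array): [7, None, 22, 12, 36, None, None, 27, 45, None, None, 44]
Compute height bottom-up (empty subtree = -1):
  height(12) = 1 + max(-1, -1) = 0
  height(27) = 1 + max(-1, -1) = 0
  height(44) = 1 + max(-1, -1) = 0
  height(45) = 1 + max(0, -1) = 1
  height(36) = 1 + max(0, 1) = 2
  height(22) = 1 + max(0, 2) = 3
  height(7) = 1 + max(-1, 3) = 4
Height = 4


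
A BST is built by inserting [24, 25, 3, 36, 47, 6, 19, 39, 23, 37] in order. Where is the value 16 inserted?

Starting tree (level order): [24, 3, 25, None, 6, None, 36, None, 19, None, 47, None, 23, 39, None, None, None, 37]
Insertion path: 24 -> 3 -> 6 -> 19
Result: insert 16 as left child of 19
Final tree (level order): [24, 3, 25, None, 6, None, 36, None, 19, None, 47, 16, 23, 39, None, None, None, None, None, 37]


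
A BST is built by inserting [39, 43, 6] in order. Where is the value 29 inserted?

Starting tree (level order): [39, 6, 43]
Insertion path: 39 -> 6
Result: insert 29 as right child of 6
Final tree (level order): [39, 6, 43, None, 29]


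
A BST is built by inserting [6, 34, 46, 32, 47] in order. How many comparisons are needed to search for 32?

Search path for 32: 6 -> 34 -> 32
Found: True
Comparisons: 3


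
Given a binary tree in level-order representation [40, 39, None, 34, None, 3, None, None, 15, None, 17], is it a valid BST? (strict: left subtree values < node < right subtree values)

Level-order array: [40, 39, None, 34, None, 3, None, None, 15, None, 17]
Validate using subtree bounds (lo, hi): at each node, require lo < value < hi,
then recurse left with hi=value and right with lo=value.
Preorder trace (stopping at first violation):
  at node 40 with bounds (-inf, +inf): OK
  at node 39 with bounds (-inf, 40): OK
  at node 34 with bounds (-inf, 39): OK
  at node 3 with bounds (-inf, 34): OK
  at node 15 with bounds (3, 34): OK
  at node 17 with bounds (15, 34): OK
No violation found at any node.
Result: Valid BST


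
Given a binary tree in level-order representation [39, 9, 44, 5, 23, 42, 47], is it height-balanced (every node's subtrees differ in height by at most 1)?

Tree (level-order array): [39, 9, 44, 5, 23, 42, 47]
Definition: a tree is height-balanced if, at every node, |h(left) - h(right)| <= 1 (empty subtree has height -1).
Bottom-up per-node check:
  node 5: h_left=-1, h_right=-1, diff=0 [OK], height=0
  node 23: h_left=-1, h_right=-1, diff=0 [OK], height=0
  node 9: h_left=0, h_right=0, diff=0 [OK], height=1
  node 42: h_left=-1, h_right=-1, diff=0 [OK], height=0
  node 47: h_left=-1, h_right=-1, diff=0 [OK], height=0
  node 44: h_left=0, h_right=0, diff=0 [OK], height=1
  node 39: h_left=1, h_right=1, diff=0 [OK], height=2
All nodes satisfy the balance condition.
Result: Balanced


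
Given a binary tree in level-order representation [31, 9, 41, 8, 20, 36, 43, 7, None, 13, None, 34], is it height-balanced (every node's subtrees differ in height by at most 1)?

Tree (level-order array): [31, 9, 41, 8, 20, 36, 43, 7, None, 13, None, 34]
Definition: a tree is height-balanced if, at every node, |h(left) - h(right)| <= 1 (empty subtree has height -1).
Bottom-up per-node check:
  node 7: h_left=-1, h_right=-1, diff=0 [OK], height=0
  node 8: h_left=0, h_right=-1, diff=1 [OK], height=1
  node 13: h_left=-1, h_right=-1, diff=0 [OK], height=0
  node 20: h_left=0, h_right=-1, diff=1 [OK], height=1
  node 9: h_left=1, h_right=1, diff=0 [OK], height=2
  node 34: h_left=-1, h_right=-1, diff=0 [OK], height=0
  node 36: h_left=0, h_right=-1, diff=1 [OK], height=1
  node 43: h_left=-1, h_right=-1, diff=0 [OK], height=0
  node 41: h_left=1, h_right=0, diff=1 [OK], height=2
  node 31: h_left=2, h_right=2, diff=0 [OK], height=3
All nodes satisfy the balance condition.
Result: Balanced


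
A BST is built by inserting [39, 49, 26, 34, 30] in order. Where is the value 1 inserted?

Starting tree (level order): [39, 26, 49, None, 34, None, None, 30]
Insertion path: 39 -> 26
Result: insert 1 as left child of 26
Final tree (level order): [39, 26, 49, 1, 34, None, None, None, None, 30]


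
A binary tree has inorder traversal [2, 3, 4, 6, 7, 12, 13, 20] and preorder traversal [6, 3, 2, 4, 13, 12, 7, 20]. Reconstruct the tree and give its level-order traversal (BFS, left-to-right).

Inorder:  [2, 3, 4, 6, 7, 12, 13, 20]
Preorder: [6, 3, 2, 4, 13, 12, 7, 20]
Algorithm: preorder visits root first, so consume preorder in order;
for each root, split the current inorder slice at that value into
left-subtree inorder and right-subtree inorder, then recurse.
Recursive splits:
  root=6; inorder splits into left=[2, 3, 4], right=[7, 12, 13, 20]
  root=3; inorder splits into left=[2], right=[4]
  root=2; inorder splits into left=[], right=[]
  root=4; inorder splits into left=[], right=[]
  root=13; inorder splits into left=[7, 12], right=[20]
  root=12; inorder splits into left=[7], right=[]
  root=7; inorder splits into left=[], right=[]
  root=20; inorder splits into left=[], right=[]
Reconstructed level-order: [6, 3, 13, 2, 4, 12, 20, 7]


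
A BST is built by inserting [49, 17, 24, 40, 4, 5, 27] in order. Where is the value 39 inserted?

Starting tree (level order): [49, 17, None, 4, 24, None, 5, None, 40, None, None, 27]
Insertion path: 49 -> 17 -> 24 -> 40 -> 27
Result: insert 39 as right child of 27
Final tree (level order): [49, 17, None, 4, 24, None, 5, None, 40, None, None, 27, None, None, 39]


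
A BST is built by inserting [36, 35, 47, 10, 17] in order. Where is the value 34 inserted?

Starting tree (level order): [36, 35, 47, 10, None, None, None, None, 17]
Insertion path: 36 -> 35 -> 10 -> 17
Result: insert 34 as right child of 17
Final tree (level order): [36, 35, 47, 10, None, None, None, None, 17, None, 34]


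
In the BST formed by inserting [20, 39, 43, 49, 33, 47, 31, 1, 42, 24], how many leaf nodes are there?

Tree built from: [20, 39, 43, 49, 33, 47, 31, 1, 42, 24]
Tree (level-order array): [20, 1, 39, None, None, 33, 43, 31, None, 42, 49, 24, None, None, None, 47]
Rule: A leaf has 0 children.
Per-node child counts:
  node 20: 2 child(ren)
  node 1: 0 child(ren)
  node 39: 2 child(ren)
  node 33: 1 child(ren)
  node 31: 1 child(ren)
  node 24: 0 child(ren)
  node 43: 2 child(ren)
  node 42: 0 child(ren)
  node 49: 1 child(ren)
  node 47: 0 child(ren)
Matching nodes: [1, 24, 42, 47]
Count of leaf nodes: 4


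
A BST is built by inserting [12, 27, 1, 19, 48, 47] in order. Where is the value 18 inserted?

Starting tree (level order): [12, 1, 27, None, None, 19, 48, None, None, 47]
Insertion path: 12 -> 27 -> 19
Result: insert 18 as left child of 19
Final tree (level order): [12, 1, 27, None, None, 19, 48, 18, None, 47]


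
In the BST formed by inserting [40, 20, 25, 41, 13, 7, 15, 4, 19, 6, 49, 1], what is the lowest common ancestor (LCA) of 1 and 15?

Tree insertion order: [40, 20, 25, 41, 13, 7, 15, 4, 19, 6, 49, 1]
Tree (level-order array): [40, 20, 41, 13, 25, None, 49, 7, 15, None, None, None, None, 4, None, None, 19, 1, 6]
In a BST, the LCA of p=1, q=15 is the first node v on the
root-to-leaf path with p <= v <= q (go left if both < v, right if both > v).
Walk from root:
  at 40: both 1 and 15 < 40, go left
  at 20: both 1 and 15 < 20, go left
  at 13: 1 <= 13 <= 15, this is the LCA
LCA = 13


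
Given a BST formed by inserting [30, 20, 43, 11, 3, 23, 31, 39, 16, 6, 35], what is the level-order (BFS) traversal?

Tree insertion order: [30, 20, 43, 11, 3, 23, 31, 39, 16, 6, 35]
Tree (level-order array): [30, 20, 43, 11, 23, 31, None, 3, 16, None, None, None, 39, None, 6, None, None, 35]
BFS from the root, enqueuing left then right child of each popped node:
  queue [30] -> pop 30, enqueue [20, 43], visited so far: [30]
  queue [20, 43] -> pop 20, enqueue [11, 23], visited so far: [30, 20]
  queue [43, 11, 23] -> pop 43, enqueue [31], visited so far: [30, 20, 43]
  queue [11, 23, 31] -> pop 11, enqueue [3, 16], visited so far: [30, 20, 43, 11]
  queue [23, 31, 3, 16] -> pop 23, enqueue [none], visited so far: [30, 20, 43, 11, 23]
  queue [31, 3, 16] -> pop 31, enqueue [39], visited so far: [30, 20, 43, 11, 23, 31]
  queue [3, 16, 39] -> pop 3, enqueue [6], visited so far: [30, 20, 43, 11, 23, 31, 3]
  queue [16, 39, 6] -> pop 16, enqueue [none], visited so far: [30, 20, 43, 11, 23, 31, 3, 16]
  queue [39, 6] -> pop 39, enqueue [35], visited so far: [30, 20, 43, 11, 23, 31, 3, 16, 39]
  queue [6, 35] -> pop 6, enqueue [none], visited so far: [30, 20, 43, 11, 23, 31, 3, 16, 39, 6]
  queue [35] -> pop 35, enqueue [none], visited so far: [30, 20, 43, 11, 23, 31, 3, 16, 39, 6, 35]
Result: [30, 20, 43, 11, 23, 31, 3, 16, 39, 6, 35]


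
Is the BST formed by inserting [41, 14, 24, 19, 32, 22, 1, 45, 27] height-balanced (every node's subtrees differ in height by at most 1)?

Tree (level-order array): [41, 14, 45, 1, 24, None, None, None, None, 19, 32, None, 22, 27]
Definition: a tree is height-balanced if, at every node, |h(left) - h(right)| <= 1 (empty subtree has height -1).
Bottom-up per-node check:
  node 1: h_left=-1, h_right=-1, diff=0 [OK], height=0
  node 22: h_left=-1, h_right=-1, diff=0 [OK], height=0
  node 19: h_left=-1, h_right=0, diff=1 [OK], height=1
  node 27: h_left=-1, h_right=-1, diff=0 [OK], height=0
  node 32: h_left=0, h_right=-1, diff=1 [OK], height=1
  node 24: h_left=1, h_right=1, diff=0 [OK], height=2
  node 14: h_left=0, h_right=2, diff=2 [FAIL (|0-2|=2 > 1)], height=3
  node 45: h_left=-1, h_right=-1, diff=0 [OK], height=0
  node 41: h_left=3, h_right=0, diff=3 [FAIL (|3-0|=3 > 1)], height=4
Node 14 violates the condition: |0 - 2| = 2 > 1.
Result: Not balanced


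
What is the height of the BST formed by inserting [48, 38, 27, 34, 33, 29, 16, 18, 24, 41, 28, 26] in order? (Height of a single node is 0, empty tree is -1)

Insertion order: [48, 38, 27, 34, 33, 29, 16, 18, 24, 41, 28, 26]
Tree (level-order array): [48, 38, None, 27, 41, 16, 34, None, None, None, 18, 33, None, None, 24, 29, None, None, 26, 28]
Compute height bottom-up (empty subtree = -1):
  height(26) = 1 + max(-1, -1) = 0
  height(24) = 1 + max(-1, 0) = 1
  height(18) = 1 + max(-1, 1) = 2
  height(16) = 1 + max(-1, 2) = 3
  height(28) = 1 + max(-1, -1) = 0
  height(29) = 1 + max(0, -1) = 1
  height(33) = 1 + max(1, -1) = 2
  height(34) = 1 + max(2, -1) = 3
  height(27) = 1 + max(3, 3) = 4
  height(41) = 1 + max(-1, -1) = 0
  height(38) = 1 + max(4, 0) = 5
  height(48) = 1 + max(5, -1) = 6
Height = 6


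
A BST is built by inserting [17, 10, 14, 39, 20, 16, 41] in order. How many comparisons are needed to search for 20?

Search path for 20: 17 -> 39 -> 20
Found: True
Comparisons: 3


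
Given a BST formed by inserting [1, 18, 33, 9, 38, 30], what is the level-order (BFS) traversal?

Tree insertion order: [1, 18, 33, 9, 38, 30]
Tree (level-order array): [1, None, 18, 9, 33, None, None, 30, 38]
BFS from the root, enqueuing left then right child of each popped node:
  queue [1] -> pop 1, enqueue [18], visited so far: [1]
  queue [18] -> pop 18, enqueue [9, 33], visited so far: [1, 18]
  queue [9, 33] -> pop 9, enqueue [none], visited so far: [1, 18, 9]
  queue [33] -> pop 33, enqueue [30, 38], visited so far: [1, 18, 9, 33]
  queue [30, 38] -> pop 30, enqueue [none], visited so far: [1, 18, 9, 33, 30]
  queue [38] -> pop 38, enqueue [none], visited so far: [1, 18, 9, 33, 30, 38]
Result: [1, 18, 9, 33, 30, 38]


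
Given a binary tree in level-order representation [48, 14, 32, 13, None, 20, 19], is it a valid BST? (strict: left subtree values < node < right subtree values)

Level-order array: [48, 14, 32, 13, None, 20, 19]
Validate using subtree bounds (lo, hi): at each node, require lo < value < hi,
then recurse left with hi=value and right with lo=value.
Preorder trace (stopping at first violation):
  at node 48 with bounds (-inf, +inf): OK
  at node 14 with bounds (-inf, 48): OK
  at node 13 with bounds (-inf, 14): OK
  at node 32 with bounds (48, +inf): VIOLATION
Node 32 violates its bound: not (48 < 32 < +inf).
Result: Not a valid BST


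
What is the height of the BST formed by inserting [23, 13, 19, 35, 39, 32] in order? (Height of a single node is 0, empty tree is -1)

Insertion order: [23, 13, 19, 35, 39, 32]
Tree (level-order array): [23, 13, 35, None, 19, 32, 39]
Compute height bottom-up (empty subtree = -1):
  height(19) = 1 + max(-1, -1) = 0
  height(13) = 1 + max(-1, 0) = 1
  height(32) = 1 + max(-1, -1) = 0
  height(39) = 1 + max(-1, -1) = 0
  height(35) = 1 + max(0, 0) = 1
  height(23) = 1 + max(1, 1) = 2
Height = 2


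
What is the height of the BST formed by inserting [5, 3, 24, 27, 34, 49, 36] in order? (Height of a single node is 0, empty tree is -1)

Insertion order: [5, 3, 24, 27, 34, 49, 36]
Tree (level-order array): [5, 3, 24, None, None, None, 27, None, 34, None, 49, 36]
Compute height bottom-up (empty subtree = -1):
  height(3) = 1 + max(-1, -1) = 0
  height(36) = 1 + max(-1, -1) = 0
  height(49) = 1 + max(0, -1) = 1
  height(34) = 1 + max(-1, 1) = 2
  height(27) = 1 + max(-1, 2) = 3
  height(24) = 1 + max(-1, 3) = 4
  height(5) = 1 + max(0, 4) = 5
Height = 5


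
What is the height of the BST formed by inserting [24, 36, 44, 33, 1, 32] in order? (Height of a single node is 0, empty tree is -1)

Insertion order: [24, 36, 44, 33, 1, 32]
Tree (level-order array): [24, 1, 36, None, None, 33, 44, 32]
Compute height bottom-up (empty subtree = -1):
  height(1) = 1 + max(-1, -1) = 0
  height(32) = 1 + max(-1, -1) = 0
  height(33) = 1 + max(0, -1) = 1
  height(44) = 1 + max(-1, -1) = 0
  height(36) = 1 + max(1, 0) = 2
  height(24) = 1 + max(0, 2) = 3
Height = 3


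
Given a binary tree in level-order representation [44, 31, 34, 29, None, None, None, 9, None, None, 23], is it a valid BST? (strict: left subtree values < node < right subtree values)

Level-order array: [44, 31, 34, 29, None, None, None, 9, None, None, 23]
Validate using subtree bounds (lo, hi): at each node, require lo < value < hi,
then recurse left with hi=value and right with lo=value.
Preorder trace (stopping at first violation):
  at node 44 with bounds (-inf, +inf): OK
  at node 31 with bounds (-inf, 44): OK
  at node 29 with bounds (-inf, 31): OK
  at node 9 with bounds (-inf, 29): OK
  at node 23 with bounds (9, 29): OK
  at node 34 with bounds (44, +inf): VIOLATION
Node 34 violates its bound: not (44 < 34 < +inf).
Result: Not a valid BST


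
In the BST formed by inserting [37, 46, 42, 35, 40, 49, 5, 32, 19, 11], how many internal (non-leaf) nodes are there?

Tree built from: [37, 46, 42, 35, 40, 49, 5, 32, 19, 11]
Tree (level-order array): [37, 35, 46, 5, None, 42, 49, None, 32, 40, None, None, None, 19, None, None, None, 11]
Rule: An internal node has at least one child.
Per-node child counts:
  node 37: 2 child(ren)
  node 35: 1 child(ren)
  node 5: 1 child(ren)
  node 32: 1 child(ren)
  node 19: 1 child(ren)
  node 11: 0 child(ren)
  node 46: 2 child(ren)
  node 42: 1 child(ren)
  node 40: 0 child(ren)
  node 49: 0 child(ren)
Matching nodes: [37, 35, 5, 32, 19, 46, 42]
Count of internal (non-leaf) nodes: 7


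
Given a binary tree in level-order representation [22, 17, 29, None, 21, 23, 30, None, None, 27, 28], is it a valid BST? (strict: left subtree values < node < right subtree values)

Level-order array: [22, 17, 29, None, 21, 23, 30, None, None, 27, 28]
Validate using subtree bounds (lo, hi): at each node, require lo < value < hi,
then recurse left with hi=value and right with lo=value.
Preorder trace (stopping at first violation):
  at node 22 with bounds (-inf, +inf): OK
  at node 17 with bounds (-inf, 22): OK
  at node 21 with bounds (17, 22): OK
  at node 29 with bounds (22, +inf): OK
  at node 23 with bounds (22, 29): OK
  at node 27 with bounds (22, 23): VIOLATION
Node 27 violates its bound: not (22 < 27 < 23).
Result: Not a valid BST


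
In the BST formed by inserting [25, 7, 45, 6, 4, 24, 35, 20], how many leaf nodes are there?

Tree built from: [25, 7, 45, 6, 4, 24, 35, 20]
Tree (level-order array): [25, 7, 45, 6, 24, 35, None, 4, None, 20]
Rule: A leaf has 0 children.
Per-node child counts:
  node 25: 2 child(ren)
  node 7: 2 child(ren)
  node 6: 1 child(ren)
  node 4: 0 child(ren)
  node 24: 1 child(ren)
  node 20: 0 child(ren)
  node 45: 1 child(ren)
  node 35: 0 child(ren)
Matching nodes: [4, 20, 35]
Count of leaf nodes: 3


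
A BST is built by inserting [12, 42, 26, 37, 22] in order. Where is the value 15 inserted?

Starting tree (level order): [12, None, 42, 26, None, 22, 37]
Insertion path: 12 -> 42 -> 26 -> 22
Result: insert 15 as left child of 22
Final tree (level order): [12, None, 42, 26, None, 22, 37, 15]


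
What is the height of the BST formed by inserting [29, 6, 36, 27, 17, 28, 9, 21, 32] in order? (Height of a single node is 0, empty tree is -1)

Insertion order: [29, 6, 36, 27, 17, 28, 9, 21, 32]
Tree (level-order array): [29, 6, 36, None, 27, 32, None, 17, 28, None, None, 9, 21]
Compute height bottom-up (empty subtree = -1):
  height(9) = 1 + max(-1, -1) = 0
  height(21) = 1 + max(-1, -1) = 0
  height(17) = 1 + max(0, 0) = 1
  height(28) = 1 + max(-1, -1) = 0
  height(27) = 1 + max(1, 0) = 2
  height(6) = 1 + max(-1, 2) = 3
  height(32) = 1 + max(-1, -1) = 0
  height(36) = 1 + max(0, -1) = 1
  height(29) = 1 + max(3, 1) = 4
Height = 4


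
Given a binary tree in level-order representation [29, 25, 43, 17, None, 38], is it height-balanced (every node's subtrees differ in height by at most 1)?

Tree (level-order array): [29, 25, 43, 17, None, 38]
Definition: a tree is height-balanced if, at every node, |h(left) - h(right)| <= 1 (empty subtree has height -1).
Bottom-up per-node check:
  node 17: h_left=-1, h_right=-1, diff=0 [OK], height=0
  node 25: h_left=0, h_right=-1, diff=1 [OK], height=1
  node 38: h_left=-1, h_right=-1, diff=0 [OK], height=0
  node 43: h_left=0, h_right=-1, diff=1 [OK], height=1
  node 29: h_left=1, h_right=1, diff=0 [OK], height=2
All nodes satisfy the balance condition.
Result: Balanced


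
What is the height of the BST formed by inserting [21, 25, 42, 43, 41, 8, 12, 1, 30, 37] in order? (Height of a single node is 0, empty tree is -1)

Insertion order: [21, 25, 42, 43, 41, 8, 12, 1, 30, 37]
Tree (level-order array): [21, 8, 25, 1, 12, None, 42, None, None, None, None, 41, 43, 30, None, None, None, None, 37]
Compute height bottom-up (empty subtree = -1):
  height(1) = 1 + max(-1, -1) = 0
  height(12) = 1 + max(-1, -1) = 0
  height(8) = 1 + max(0, 0) = 1
  height(37) = 1 + max(-1, -1) = 0
  height(30) = 1 + max(-1, 0) = 1
  height(41) = 1 + max(1, -1) = 2
  height(43) = 1 + max(-1, -1) = 0
  height(42) = 1 + max(2, 0) = 3
  height(25) = 1 + max(-1, 3) = 4
  height(21) = 1 + max(1, 4) = 5
Height = 5


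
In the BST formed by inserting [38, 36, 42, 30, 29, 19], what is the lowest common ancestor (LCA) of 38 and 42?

Tree insertion order: [38, 36, 42, 30, 29, 19]
Tree (level-order array): [38, 36, 42, 30, None, None, None, 29, None, 19]
In a BST, the LCA of p=38, q=42 is the first node v on the
root-to-leaf path with p <= v <= q (go left if both < v, right if both > v).
Walk from root:
  at 38: 38 <= 38 <= 42, this is the LCA
LCA = 38


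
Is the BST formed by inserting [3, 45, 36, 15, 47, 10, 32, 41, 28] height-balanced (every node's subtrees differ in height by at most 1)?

Tree (level-order array): [3, None, 45, 36, 47, 15, 41, None, None, 10, 32, None, None, None, None, 28]
Definition: a tree is height-balanced if, at every node, |h(left) - h(right)| <= 1 (empty subtree has height -1).
Bottom-up per-node check:
  node 10: h_left=-1, h_right=-1, diff=0 [OK], height=0
  node 28: h_left=-1, h_right=-1, diff=0 [OK], height=0
  node 32: h_left=0, h_right=-1, diff=1 [OK], height=1
  node 15: h_left=0, h_right=1, diff=1 [OK], height=2
  node 41: h_left=-1, h_right=-1, diff=0 [OK], height=0
  node 36: h_left=2, h_right=0, diff=2 [FAIL (|2-0|=2 > 1)], height=3
  node 47: h_left=-1, h_right=-1, diff=0 [OK], height=0
  node 45: h_left=3, h_right=0, diff=3 [FAIL (|3-0|=3 > 1)], height=4
  node 3: h_left=-1, h_right=4, diff=5 [FAIL (|-1-4|=5 > 1)], height=5
Node 36 violates the condition: |2 - 0| = 2 > 1.
Result: Not balanced


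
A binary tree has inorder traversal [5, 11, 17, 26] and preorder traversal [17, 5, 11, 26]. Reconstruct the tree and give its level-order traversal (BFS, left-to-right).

Inorder:  [5, 11, 17, 26]
Preorder: [17, 5, 11, 26]
Algorithm: preorder visits root first, so consume preorder in order;
for each root, split the current inorder slice at that value into
left-subtree inorder and right-subtree inorder, then recurse.
Recursive splits:
  root=17; inorder splits into left=[5, 11], right=[26]
  root=5; inorder splits into left=[], right=[11]
  root=11; inorder splits into left=[], right=[]
  root=26; inorder splits into left=[], right=[]
Reconstructed level-order: [17, 5, 26, 11]


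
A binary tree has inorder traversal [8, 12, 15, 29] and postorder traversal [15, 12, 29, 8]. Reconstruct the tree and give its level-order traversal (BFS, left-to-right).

Inorder:   [8, 12, 15, 29]
Postorder: [15, 12, 29, 8]
Algorithm: postorder visits root last, so walk postorder right-to-left;
each value is the root of the current inorder slice — split it at that
value, recurse on the right subtree first, then the left.
Recursive splits:
  root=8; inorder splits into left=[], right=[12, 15, 29]
  root=29; inorder splits into left=[12, 15], right=[]
  root=12; inorder splits into left=[], right=[15]
  root=15; inorder splits into left=[], right=[]
Reconstructed level-order: [8, 29, 12, 15]


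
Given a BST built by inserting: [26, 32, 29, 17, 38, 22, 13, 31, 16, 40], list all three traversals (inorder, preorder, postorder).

Tree insertion order: [26, 32, 29, 17, 38, 22, 13, 31, 16, 40]
Tree (level-order array): [26, 17, 32, 13, 22, 29, 38, None, 16, None, None, None, 31, None, 40]
Inorder (L, root, R): [13, 16, 17, 22, 26, 29, 31, 32, 38, 40]
Preorder (root, L, R): [26, 17, 13, 16, 22, 32, 29, 31, 38, 40]
Postorder (L, R, root): [16, 13, 22, 17, 31, 29, 40, 38, 32, 26]
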